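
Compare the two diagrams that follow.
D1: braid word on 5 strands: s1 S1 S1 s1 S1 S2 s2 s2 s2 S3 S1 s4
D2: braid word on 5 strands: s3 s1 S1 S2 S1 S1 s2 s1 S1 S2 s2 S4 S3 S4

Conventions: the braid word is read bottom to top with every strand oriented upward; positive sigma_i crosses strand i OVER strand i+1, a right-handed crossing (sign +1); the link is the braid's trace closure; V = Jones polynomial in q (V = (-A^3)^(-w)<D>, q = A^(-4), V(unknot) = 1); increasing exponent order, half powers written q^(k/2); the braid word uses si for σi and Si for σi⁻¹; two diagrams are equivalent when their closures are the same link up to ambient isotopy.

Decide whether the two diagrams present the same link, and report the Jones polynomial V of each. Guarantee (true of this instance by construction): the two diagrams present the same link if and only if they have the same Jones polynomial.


equivalent: no
D1 (bracket A^-8 + 2 + A^8; 12 crossings at w = 0): V = q^-2 + 2 + q^2
D2 (bracket A^-12 + A^-8 + A^-4 + 1; 14 crossings at w = -4): V = q^-3 + q^-2 + q^-1 + 1
key observation: 2 classes among 2 diagrams; unequal V(q) rules out equality


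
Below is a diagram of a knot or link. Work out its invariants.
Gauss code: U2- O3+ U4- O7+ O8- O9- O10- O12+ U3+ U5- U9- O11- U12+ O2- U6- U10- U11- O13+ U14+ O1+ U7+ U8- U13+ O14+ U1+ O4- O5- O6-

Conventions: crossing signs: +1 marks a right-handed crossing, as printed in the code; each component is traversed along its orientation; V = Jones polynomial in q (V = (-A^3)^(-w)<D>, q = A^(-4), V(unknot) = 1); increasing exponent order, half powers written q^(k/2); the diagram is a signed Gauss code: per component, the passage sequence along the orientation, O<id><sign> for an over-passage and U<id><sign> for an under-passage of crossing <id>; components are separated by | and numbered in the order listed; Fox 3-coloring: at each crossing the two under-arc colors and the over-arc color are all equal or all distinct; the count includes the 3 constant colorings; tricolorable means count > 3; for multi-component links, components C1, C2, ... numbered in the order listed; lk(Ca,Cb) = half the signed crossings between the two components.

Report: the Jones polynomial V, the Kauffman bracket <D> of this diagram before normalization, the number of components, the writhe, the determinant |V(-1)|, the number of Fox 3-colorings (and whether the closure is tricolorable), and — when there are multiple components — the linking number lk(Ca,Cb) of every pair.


V = -q^-5 + q^-4 - 2q^-3 + 4q^-2 - 3q^-1 + 4 - 3q + 2q^2 - q^3
<D> = -A^-18 + 2A^-14 - 3A^-10 + 4A^-6 - 3A^-2 + 4A^2 - 2A^6 + A^10 - A^14 (w = -2)
1 component over 14 crossings, w = -2
9 Fox colorings among 3^14, |V(-1)| = 21: tricolorable
why: the span of V is 8, forcing >= 8 crossings in any diagram


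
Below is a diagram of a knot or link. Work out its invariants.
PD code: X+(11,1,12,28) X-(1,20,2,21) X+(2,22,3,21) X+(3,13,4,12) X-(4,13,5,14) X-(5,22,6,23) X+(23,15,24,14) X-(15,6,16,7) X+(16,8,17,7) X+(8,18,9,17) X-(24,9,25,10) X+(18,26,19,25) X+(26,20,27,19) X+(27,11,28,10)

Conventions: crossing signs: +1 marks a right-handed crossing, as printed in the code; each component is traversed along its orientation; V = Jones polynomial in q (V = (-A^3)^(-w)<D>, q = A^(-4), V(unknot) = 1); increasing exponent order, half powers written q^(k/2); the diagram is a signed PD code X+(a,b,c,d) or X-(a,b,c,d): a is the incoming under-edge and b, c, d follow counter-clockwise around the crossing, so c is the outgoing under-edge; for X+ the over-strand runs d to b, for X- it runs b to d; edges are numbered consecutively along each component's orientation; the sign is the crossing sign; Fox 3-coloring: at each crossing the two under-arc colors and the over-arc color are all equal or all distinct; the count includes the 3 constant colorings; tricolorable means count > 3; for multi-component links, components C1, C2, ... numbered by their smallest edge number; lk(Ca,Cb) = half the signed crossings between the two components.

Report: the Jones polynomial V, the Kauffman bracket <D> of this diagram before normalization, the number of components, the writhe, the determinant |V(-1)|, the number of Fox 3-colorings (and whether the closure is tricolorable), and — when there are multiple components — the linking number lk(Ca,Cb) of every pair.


V(q) = 2q - 2q^2 + 3q^3 - 3q^4 + 2q^5 - 2q^6 + q^7
bracket: A^-16 - 2A^-12 + 2A^-8 - 3A^-4 + 3 - 2A^4 + 2A^8, w = +4
1 component, writhe +4, over 14 crossings
det 15, colorings 9 of 3^14 — tricolorable
observation: |V(-1)| = 15: so tricolorable, since 3 divides 15


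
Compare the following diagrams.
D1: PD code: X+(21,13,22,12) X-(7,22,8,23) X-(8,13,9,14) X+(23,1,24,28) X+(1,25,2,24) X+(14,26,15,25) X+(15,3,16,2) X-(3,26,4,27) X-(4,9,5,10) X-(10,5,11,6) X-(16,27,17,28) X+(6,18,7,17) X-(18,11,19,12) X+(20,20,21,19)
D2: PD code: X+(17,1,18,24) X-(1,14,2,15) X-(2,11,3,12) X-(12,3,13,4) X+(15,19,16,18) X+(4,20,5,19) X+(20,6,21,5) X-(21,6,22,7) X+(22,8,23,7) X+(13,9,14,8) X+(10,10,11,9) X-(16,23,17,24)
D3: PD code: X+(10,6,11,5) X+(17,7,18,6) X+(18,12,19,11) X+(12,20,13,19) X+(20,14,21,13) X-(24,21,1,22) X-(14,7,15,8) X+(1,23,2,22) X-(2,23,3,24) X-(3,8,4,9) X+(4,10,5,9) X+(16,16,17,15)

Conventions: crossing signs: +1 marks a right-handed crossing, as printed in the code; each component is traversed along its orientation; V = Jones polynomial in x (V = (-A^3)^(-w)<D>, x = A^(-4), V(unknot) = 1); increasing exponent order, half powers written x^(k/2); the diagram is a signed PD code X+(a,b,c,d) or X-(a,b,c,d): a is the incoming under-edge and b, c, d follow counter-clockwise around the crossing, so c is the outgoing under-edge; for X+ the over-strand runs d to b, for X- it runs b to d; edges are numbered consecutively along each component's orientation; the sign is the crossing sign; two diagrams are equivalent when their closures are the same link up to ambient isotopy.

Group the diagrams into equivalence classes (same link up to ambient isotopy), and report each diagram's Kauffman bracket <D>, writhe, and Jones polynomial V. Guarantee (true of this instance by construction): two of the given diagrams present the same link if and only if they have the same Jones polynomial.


grouping into links: {D1} | {D2} | {D3}
V(D1) = -x^-4 + x^-3 + x^-1  (w 0, c 14, <D> = A^4 + A^12 - A^16)
V(D2) = x^-2 - x^-1 + 1 - x + x^2  (w +2, c 12, <D> = A^-2 - A^2 + A^6 - A^10 + A^14)
V(D3) = x + x^3 - x^4  [12 crossings, <D> = -A^-4 + 1 + A^8, w = +4]
why: 3 values of V(x) split the 3 diagrams


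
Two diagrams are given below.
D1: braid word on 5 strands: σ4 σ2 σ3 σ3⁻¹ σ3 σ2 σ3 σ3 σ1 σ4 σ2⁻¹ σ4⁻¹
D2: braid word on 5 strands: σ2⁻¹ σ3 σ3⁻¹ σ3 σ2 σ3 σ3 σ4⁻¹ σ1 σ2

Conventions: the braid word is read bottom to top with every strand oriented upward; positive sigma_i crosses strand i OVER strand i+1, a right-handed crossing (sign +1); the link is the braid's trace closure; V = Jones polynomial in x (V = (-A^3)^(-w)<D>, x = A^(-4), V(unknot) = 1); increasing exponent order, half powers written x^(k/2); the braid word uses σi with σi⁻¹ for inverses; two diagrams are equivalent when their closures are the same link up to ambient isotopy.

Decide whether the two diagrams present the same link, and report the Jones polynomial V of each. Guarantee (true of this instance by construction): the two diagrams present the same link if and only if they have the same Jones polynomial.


equivalent: yes
D1 (bracket -A^2 + A^6 + A^14; 12 crossings at w = +6): V = x + x^3 - x^4
D2 (bracket -A^-4 + 1 + A^8; 10 crossings at w = +4): V = x + x^3 - x^4
key observation: from 12 to 10 crossings by R-moves: one link, two diagrams


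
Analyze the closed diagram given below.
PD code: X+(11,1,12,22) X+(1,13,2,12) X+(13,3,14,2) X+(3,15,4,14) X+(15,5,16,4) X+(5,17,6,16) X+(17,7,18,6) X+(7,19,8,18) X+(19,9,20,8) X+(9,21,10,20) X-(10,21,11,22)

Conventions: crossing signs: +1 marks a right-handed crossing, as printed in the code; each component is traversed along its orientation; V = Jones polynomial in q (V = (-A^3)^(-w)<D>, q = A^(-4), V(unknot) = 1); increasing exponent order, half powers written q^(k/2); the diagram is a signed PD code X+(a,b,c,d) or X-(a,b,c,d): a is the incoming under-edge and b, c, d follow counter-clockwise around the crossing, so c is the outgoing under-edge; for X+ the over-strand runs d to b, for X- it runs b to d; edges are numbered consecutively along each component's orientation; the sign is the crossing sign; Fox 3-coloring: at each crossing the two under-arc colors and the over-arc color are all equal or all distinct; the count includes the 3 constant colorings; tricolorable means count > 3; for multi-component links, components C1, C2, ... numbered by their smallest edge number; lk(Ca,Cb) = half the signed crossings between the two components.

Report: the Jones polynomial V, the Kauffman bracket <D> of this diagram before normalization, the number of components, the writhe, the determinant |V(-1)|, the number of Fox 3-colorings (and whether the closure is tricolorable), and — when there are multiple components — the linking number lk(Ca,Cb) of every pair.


V(q) = q^4 + q^6 - q^7 + q^8 - q^9 + q^10 - q^11 + q^12 - q^13
bracket: A^-25 - A^-21 + A^-17 - A^-13 + A^-9 - A^-5 + A^-1 - A^3 - A^11, w = +9
1 component, writhe +9, over 11 crossings
det 9, colorings 9 of 3^11 — tricolorable
observation: w = +9 shifts under R1 moves; the (-A^3)^(-9) factor cancels that in V


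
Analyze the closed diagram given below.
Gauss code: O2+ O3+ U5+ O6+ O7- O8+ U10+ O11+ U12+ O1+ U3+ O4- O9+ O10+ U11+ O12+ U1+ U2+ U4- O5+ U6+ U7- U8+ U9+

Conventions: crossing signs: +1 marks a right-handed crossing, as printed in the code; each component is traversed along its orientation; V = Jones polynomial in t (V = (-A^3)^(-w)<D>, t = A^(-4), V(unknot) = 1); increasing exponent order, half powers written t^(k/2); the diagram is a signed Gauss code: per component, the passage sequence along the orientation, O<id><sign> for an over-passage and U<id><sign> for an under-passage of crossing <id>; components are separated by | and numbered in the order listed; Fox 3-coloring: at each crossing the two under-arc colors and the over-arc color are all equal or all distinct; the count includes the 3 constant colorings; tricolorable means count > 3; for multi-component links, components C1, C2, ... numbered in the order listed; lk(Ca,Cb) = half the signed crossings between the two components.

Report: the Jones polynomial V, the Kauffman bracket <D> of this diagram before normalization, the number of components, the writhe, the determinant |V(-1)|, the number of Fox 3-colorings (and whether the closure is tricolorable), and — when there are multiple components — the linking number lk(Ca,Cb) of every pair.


Jones polynomial: V(t) = t^3 + t^5 - t^8
<D> = -A^-8 + A^4 + A^12; writhe +8
components 1, writhe +8 (12 crossings)
3-colorings: 9 of 3^12, det 3 — tricolorable
note: w = +8 shifts under R1 moves; the (-A^3)^(-8) factor cancels that in V


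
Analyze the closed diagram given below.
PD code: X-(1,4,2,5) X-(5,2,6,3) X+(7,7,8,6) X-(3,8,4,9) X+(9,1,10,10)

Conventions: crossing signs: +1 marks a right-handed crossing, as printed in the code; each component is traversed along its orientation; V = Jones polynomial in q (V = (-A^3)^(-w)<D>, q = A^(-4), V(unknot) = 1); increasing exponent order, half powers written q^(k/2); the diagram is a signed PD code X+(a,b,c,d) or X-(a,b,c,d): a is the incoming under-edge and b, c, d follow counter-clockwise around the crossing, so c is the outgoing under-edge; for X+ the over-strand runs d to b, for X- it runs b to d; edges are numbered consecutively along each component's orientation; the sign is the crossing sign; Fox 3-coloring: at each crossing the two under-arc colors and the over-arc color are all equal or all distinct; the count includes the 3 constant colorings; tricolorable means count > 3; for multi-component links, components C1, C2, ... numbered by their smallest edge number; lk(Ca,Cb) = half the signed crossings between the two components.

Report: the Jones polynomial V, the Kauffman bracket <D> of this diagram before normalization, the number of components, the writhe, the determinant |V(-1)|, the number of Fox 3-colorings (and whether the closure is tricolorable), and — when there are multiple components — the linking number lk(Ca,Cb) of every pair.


V(q) = -q^-4 + q^-3 + q^-1
bracket: -A - A^9 + A^13, w = -1
1 component, writhe -1, over 5 crossings
det 3, colorings 9 of 3^5 — tricolorable
observation: w = -1 (over 5 crossings) is diagram-only; (-A^3)^(1) removes it from V


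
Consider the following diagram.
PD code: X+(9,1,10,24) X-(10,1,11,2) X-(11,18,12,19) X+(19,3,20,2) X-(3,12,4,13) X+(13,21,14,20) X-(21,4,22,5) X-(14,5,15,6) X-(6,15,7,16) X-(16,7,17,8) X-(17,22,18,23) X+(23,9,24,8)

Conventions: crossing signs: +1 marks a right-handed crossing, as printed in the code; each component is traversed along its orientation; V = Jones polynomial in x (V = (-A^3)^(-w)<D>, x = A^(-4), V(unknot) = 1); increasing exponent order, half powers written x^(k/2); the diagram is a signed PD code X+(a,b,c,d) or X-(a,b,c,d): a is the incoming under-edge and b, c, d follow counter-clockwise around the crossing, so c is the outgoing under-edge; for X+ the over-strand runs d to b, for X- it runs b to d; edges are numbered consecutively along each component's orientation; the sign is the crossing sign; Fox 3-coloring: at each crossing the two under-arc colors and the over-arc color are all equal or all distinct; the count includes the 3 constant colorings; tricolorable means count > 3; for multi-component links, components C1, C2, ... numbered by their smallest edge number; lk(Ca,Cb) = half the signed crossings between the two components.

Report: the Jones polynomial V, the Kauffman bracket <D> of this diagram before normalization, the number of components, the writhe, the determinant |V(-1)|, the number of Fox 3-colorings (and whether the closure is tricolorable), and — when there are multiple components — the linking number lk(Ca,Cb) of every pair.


V(x) = -x^-8 + 3x^-7 - 5x^-6 + 6x^-5 - 7x^-4 + 7x^-3 - 5x^-2 + 4x^-1 - 1
bracket: -A^-12 + 4A^-8 - 5A^-4 + 7 - 7A^4 + 6A^8 - 5A^12 + 3A^16 - A^20, w = -4
1 component, writhe -4, over 12 crossings
det 39, colorings 9 of 3^12 — tricolorable
observation: V spans 8 powers of x: at least 8 crossings in any diagram


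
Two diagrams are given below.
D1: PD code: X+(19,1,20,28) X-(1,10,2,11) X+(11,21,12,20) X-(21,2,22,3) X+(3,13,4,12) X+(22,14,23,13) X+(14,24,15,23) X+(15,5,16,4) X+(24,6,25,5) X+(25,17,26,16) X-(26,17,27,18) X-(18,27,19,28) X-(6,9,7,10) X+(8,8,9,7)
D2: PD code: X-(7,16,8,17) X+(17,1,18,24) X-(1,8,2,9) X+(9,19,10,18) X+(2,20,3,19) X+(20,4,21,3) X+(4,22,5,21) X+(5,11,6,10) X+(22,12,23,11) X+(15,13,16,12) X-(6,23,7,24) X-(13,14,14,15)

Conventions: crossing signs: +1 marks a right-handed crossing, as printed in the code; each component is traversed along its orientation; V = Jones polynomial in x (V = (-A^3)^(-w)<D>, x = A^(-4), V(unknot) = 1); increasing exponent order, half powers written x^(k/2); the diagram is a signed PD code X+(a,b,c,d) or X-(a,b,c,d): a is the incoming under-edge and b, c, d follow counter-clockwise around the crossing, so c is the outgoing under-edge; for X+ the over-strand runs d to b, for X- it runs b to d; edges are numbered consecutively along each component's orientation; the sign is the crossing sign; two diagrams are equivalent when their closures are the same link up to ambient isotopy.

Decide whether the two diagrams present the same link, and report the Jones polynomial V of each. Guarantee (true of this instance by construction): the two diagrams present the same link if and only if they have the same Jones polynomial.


equivalent: yes
V(D1) = x - x^2 + 2x^3 - x^4 + x^5 - x^6  (w +4, c 14, <D> = -A^-12 + A^-8 - A^-4 + 2 - A^4 + A^8)
D2 (bracket -A^-12 + A^-8 - A^-4 + 2 - A^4 + A^8; 12 crossings at w = +4): V = x - x^2 + 2x^3 - x^4 + x^5 - x^6
why: all 2 diagrams share one V(x), hence one class


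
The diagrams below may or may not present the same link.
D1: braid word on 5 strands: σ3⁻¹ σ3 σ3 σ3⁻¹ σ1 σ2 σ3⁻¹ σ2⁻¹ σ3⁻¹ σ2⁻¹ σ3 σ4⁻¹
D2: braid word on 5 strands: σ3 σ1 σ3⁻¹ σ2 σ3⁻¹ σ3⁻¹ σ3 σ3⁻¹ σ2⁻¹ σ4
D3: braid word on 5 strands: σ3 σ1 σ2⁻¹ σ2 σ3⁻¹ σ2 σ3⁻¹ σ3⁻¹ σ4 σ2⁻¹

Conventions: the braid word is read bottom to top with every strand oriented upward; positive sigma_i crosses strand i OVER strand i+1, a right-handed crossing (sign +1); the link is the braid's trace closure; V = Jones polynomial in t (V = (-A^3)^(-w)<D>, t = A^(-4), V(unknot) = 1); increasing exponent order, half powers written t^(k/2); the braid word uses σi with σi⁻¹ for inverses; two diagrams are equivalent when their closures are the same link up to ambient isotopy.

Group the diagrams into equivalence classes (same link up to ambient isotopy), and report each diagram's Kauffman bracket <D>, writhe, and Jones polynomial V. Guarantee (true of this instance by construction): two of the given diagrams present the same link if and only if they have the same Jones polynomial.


grouping into links: {D1, D2, D3}
V(D1) = t^-3 + t^-2 + t^-1 + 1  (w -2, c 12, <D> = A^-6 + A^-2 + A^2 + A^6)
D2 (bracket 1 + A^4 + A^8 + A^12; 10 crossings at w = 0): V = t^-3 + t^-2 + t^-1 + 1
V(D3) = t^-3 + t^-2 + t^-1 + 1  (w 0, c 10, <D> = 1 + A^4 + A^8 + A^12)
key observation: all 3 diagrams share one V(t), hence one class


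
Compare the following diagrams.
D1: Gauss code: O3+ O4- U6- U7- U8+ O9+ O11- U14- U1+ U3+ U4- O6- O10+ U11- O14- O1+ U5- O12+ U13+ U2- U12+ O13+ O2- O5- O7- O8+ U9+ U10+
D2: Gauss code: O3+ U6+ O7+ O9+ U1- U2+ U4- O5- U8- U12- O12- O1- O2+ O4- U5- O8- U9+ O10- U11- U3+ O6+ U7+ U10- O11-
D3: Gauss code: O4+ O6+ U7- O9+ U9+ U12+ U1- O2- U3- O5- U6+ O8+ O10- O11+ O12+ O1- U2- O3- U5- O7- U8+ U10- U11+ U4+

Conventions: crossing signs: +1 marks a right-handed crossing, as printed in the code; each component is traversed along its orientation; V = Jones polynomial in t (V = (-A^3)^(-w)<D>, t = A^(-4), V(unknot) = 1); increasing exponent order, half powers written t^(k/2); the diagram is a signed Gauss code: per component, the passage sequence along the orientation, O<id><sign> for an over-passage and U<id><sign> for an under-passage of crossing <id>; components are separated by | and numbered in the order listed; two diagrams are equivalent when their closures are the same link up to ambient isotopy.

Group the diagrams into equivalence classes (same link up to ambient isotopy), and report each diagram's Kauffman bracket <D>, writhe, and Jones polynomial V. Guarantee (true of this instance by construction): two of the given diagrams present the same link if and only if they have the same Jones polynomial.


classes: {D1} | {D2} | {D3}
V(D1) = 1  [14 crossings, <D> = 1, w = 0]
V(D2) = -t^-4 + t^-3 + t^-1  (w -2, c 12, <D> = A^-2 + A^6 - A^10)
V(D3) = t^-5 - 2t^-4 + 2t^-3 - 2t^-2 + 2t^-1 - 1 + t  [12 crossings, <D> = A^-4 - 1 + 2A^4 - 2A^8 + 2A^12 - 2A^16 + A^20, w = 0]
note: comparing 3 Jones polynomials yields 3 groups


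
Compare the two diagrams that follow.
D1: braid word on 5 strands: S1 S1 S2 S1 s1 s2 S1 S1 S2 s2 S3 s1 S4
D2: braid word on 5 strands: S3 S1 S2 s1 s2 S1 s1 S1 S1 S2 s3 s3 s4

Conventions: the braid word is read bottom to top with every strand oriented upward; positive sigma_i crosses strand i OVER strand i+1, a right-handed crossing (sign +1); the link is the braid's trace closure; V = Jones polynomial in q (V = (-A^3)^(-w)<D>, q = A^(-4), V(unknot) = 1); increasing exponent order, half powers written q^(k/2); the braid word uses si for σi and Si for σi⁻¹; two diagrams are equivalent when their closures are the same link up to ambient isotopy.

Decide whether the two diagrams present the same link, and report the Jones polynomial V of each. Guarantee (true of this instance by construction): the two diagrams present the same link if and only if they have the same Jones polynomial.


equivalent: yes
V(D1) = q^(-9/2) - q^(-5/2) - q^(-3/2) - q^(-1/2)  (w -5, c 13, <D> = A^-13 + A^-9 + A^-5 - A^3)
V(D2) = q^(-9/2) - q^(-5/2) - q^(-3/2) - q^(-1/2)  (w -1, c 13, <D> = A^-1 + A^3 + A^7 - A^15)
why: D2 (13 crossings) and D1 (13) are Markov-related braid presentations


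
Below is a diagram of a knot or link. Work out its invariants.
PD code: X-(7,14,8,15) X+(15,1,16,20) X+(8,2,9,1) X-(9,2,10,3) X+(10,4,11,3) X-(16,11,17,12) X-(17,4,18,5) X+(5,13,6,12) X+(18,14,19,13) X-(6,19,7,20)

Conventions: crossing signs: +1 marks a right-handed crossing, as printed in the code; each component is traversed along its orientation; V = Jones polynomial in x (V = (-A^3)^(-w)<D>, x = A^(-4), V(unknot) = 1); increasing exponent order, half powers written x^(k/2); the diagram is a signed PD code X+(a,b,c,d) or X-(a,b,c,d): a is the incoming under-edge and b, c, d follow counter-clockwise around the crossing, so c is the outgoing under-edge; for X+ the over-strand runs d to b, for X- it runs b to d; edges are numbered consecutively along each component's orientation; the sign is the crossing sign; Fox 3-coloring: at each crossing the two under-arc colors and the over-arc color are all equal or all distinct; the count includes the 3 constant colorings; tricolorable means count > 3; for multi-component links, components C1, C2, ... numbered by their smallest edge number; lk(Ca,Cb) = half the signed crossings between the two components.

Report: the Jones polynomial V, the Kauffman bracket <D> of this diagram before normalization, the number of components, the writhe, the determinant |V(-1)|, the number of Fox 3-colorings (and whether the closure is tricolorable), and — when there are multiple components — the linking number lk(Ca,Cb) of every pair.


V(x) = x^-2 - x^-1 + 1 - x + x^2
bracket: A^-8 - A^-4 + 1 - A^4 + A^8, w = 0
1 component, writhe 0, over 10 crossings
det 5, colorings 3 of 3^10 — not tricolorable
observation: the span of V is 4, forcing >= 4 crossings in any diagram


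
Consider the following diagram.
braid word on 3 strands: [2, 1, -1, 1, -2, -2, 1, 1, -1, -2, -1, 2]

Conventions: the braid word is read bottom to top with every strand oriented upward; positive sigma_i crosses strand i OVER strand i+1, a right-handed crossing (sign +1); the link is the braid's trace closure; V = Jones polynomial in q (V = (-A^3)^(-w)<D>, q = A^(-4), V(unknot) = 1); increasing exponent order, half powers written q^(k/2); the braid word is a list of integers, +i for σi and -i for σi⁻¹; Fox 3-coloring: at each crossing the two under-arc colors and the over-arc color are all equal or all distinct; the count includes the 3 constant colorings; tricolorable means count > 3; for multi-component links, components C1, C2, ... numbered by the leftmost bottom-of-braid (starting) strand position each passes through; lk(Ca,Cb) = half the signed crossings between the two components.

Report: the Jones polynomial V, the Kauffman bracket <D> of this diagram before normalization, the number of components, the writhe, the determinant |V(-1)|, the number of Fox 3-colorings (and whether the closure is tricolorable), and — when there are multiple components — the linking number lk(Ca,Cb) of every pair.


V(q) = -q^-3 + q^-2 - q^-1 + 3 - q + q^2 - q^3
bracket: -A^-12 + A^-8 - A^-4 + 3 - A^4 + A^8 - A^12, w = 0
1 component, writhe 0, over 12 crossings
det 9, colorings 27 of 3^12 — tricolorable
observation: w = 0 (over 12 crossings) is diagram-only; (-A^3)^(0) removes it from V


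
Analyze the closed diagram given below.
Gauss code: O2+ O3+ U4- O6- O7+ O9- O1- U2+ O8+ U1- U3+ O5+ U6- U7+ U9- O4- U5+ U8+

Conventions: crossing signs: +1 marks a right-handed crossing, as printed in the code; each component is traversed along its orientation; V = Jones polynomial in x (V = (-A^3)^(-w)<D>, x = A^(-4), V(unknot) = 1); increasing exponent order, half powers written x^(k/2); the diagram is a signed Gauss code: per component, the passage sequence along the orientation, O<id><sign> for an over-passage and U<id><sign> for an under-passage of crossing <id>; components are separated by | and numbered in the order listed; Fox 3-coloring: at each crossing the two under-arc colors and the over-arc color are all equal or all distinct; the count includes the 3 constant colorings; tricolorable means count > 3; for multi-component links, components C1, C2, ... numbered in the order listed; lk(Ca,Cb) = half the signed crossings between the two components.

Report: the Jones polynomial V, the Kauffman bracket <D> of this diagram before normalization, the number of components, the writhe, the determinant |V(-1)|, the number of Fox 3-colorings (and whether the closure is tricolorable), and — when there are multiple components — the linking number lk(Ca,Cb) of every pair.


Jones polynomial: V(x) = x^-2 - x^-1 + 2 - 2x + x^2 - x^3 + x^4
<D> = -A^-13 + A^-9 - A^-5 + 2A^-1 - 2A^3 + A^7 - A^11; writhe +1
components 1, writhe +1 (9 crossings)
3-colorings: 9 of 3^9, det 9 — tricolorable
note: w = +1 (over 9 crossings) is diagram-only; (-A^3)^(-1) removes it from V


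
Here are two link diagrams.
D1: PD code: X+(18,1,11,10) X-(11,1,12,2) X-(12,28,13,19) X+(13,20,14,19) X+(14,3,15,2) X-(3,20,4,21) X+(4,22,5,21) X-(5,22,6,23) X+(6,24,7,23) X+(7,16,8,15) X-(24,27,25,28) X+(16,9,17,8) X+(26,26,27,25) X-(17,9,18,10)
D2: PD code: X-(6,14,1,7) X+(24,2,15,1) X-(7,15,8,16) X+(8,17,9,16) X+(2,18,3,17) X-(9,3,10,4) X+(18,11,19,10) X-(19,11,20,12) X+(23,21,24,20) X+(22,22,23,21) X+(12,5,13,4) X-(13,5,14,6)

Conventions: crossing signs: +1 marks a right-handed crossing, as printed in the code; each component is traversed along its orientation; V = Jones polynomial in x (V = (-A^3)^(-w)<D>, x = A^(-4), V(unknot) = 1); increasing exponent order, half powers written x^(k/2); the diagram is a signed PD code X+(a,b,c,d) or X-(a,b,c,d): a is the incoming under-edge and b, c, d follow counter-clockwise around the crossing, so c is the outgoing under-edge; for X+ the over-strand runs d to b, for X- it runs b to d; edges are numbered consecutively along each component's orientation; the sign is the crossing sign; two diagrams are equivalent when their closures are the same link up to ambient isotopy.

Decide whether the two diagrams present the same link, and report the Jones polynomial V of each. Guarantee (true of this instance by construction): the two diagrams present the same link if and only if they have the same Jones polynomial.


equivalent: no
V(D1) = 1 + x + x^2 + x^3  (w +2, c 14, <D> = A^-6 + A^-2 + A^2 + A^6)
V(D2) = x^-2 + 2 + x^2  (w +2, c 12, <D> = A^-2 + 2A^6 + A^14)
why: 2 values of V(x) split the 2 diagrams


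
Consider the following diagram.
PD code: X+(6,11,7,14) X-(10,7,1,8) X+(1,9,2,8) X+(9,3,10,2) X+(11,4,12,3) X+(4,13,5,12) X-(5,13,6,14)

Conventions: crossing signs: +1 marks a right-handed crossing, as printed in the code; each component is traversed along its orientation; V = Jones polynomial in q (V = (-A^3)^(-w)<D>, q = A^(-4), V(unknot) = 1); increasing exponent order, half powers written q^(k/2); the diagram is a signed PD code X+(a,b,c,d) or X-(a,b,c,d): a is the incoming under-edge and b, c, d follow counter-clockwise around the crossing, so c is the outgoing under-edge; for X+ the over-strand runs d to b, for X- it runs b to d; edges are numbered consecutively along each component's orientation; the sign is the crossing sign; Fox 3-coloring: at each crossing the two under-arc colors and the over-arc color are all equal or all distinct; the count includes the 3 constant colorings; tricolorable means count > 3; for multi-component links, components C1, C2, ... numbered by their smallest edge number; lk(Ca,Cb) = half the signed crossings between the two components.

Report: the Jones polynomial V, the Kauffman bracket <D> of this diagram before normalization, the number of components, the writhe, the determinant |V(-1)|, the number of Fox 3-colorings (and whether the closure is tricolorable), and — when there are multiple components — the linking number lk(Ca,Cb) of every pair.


Jones polynomial: V(q) = -q^(1/2) - q^(5/2)
<D> = A^-1 + A^7; writhe +3
components 2, writhe +3 (7 crossings)
linking number lk(C1,C2) = +1
3-colorings: 3 of 3^7, det 2 — not tricolorable
note: w = +3 shifts under R1 moves; the (-A^3)^(-3) factor cancels that in V


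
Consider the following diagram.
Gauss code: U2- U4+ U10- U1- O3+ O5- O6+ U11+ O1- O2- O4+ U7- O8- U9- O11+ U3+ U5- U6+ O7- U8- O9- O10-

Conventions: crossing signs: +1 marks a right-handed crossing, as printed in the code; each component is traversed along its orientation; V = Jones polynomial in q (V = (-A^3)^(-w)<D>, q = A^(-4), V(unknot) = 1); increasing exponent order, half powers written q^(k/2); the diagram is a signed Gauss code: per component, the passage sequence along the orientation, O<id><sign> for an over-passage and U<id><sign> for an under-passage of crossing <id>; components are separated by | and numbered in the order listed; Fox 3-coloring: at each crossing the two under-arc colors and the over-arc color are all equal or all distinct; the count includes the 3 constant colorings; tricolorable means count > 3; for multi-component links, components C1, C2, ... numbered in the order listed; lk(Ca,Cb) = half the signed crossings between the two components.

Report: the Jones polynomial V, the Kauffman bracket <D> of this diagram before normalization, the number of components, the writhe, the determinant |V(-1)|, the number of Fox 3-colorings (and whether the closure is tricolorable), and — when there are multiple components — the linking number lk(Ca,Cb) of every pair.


V(q) = q^-5 - 2q^-4 + 2q^-3 - 2q^-2 + 2q^-1 - 1 + q
bracket: -A^-13 + A^-9 - 2A^-5 + 2A^-1 - 2A^3 + 2A^7 - A^11, w = -3
1 component, writhe -3, over 11 crossings
det 11, colorings 3 of 3^11 — not tricolorable
observation: w = -3 (over 11 crossings) is diagram-only; (-A^3)^(3) removes it from V


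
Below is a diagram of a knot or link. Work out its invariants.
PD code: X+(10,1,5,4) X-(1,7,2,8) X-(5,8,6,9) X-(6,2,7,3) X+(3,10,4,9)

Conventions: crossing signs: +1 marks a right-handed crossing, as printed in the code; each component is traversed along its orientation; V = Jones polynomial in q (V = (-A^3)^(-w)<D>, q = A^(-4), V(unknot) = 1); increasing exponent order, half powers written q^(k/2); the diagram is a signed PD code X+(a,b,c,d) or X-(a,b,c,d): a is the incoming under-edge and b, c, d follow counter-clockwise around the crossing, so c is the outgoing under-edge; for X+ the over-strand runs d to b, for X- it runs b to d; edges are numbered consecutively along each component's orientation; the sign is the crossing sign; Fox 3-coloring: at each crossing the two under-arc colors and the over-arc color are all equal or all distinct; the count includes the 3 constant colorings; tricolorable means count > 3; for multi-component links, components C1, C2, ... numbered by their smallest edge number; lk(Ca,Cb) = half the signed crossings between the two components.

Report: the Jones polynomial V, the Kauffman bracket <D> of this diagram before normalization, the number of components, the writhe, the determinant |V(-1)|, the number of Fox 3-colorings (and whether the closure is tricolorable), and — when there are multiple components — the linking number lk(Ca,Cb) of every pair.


V = -q^(-1/2) - q^(1/2)
<D> = A^-5 + A^-1 (w = -1)
2 components over 5 crossings, w = -1
lk(C1,C2): 0
9 Fox colorings among 3^5, |V(-1)| = 0: tricolorable
why: the span of V is 1, within the link bound 5 + 2 - 1


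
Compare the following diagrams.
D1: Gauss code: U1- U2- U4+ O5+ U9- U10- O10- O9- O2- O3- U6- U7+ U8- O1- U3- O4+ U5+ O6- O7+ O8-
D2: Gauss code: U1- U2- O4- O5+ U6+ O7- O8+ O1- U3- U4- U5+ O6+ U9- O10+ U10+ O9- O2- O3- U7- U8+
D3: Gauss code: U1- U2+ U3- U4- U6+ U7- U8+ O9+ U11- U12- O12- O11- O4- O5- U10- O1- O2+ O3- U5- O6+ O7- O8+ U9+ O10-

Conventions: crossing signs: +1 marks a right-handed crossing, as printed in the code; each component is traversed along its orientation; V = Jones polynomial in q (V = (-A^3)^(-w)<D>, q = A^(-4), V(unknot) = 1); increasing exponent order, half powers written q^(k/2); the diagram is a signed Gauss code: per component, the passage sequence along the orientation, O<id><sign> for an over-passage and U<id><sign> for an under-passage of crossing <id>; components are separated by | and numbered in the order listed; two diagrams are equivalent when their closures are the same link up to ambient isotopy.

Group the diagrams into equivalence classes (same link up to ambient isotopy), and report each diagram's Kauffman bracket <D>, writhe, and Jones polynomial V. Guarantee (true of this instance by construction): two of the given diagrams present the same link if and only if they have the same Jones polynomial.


grouping into links: {D1, D2, D3}
V(D1) = 1  (w -4, c 10, <D> = A^-12)
V(D2) = 1  (w -2, c 10, <D> = A^-6)
D3 (bracket A^-12; 12 crossings at w = -4): V = 1
why: all 3 diagrams share one V(q), hence one class


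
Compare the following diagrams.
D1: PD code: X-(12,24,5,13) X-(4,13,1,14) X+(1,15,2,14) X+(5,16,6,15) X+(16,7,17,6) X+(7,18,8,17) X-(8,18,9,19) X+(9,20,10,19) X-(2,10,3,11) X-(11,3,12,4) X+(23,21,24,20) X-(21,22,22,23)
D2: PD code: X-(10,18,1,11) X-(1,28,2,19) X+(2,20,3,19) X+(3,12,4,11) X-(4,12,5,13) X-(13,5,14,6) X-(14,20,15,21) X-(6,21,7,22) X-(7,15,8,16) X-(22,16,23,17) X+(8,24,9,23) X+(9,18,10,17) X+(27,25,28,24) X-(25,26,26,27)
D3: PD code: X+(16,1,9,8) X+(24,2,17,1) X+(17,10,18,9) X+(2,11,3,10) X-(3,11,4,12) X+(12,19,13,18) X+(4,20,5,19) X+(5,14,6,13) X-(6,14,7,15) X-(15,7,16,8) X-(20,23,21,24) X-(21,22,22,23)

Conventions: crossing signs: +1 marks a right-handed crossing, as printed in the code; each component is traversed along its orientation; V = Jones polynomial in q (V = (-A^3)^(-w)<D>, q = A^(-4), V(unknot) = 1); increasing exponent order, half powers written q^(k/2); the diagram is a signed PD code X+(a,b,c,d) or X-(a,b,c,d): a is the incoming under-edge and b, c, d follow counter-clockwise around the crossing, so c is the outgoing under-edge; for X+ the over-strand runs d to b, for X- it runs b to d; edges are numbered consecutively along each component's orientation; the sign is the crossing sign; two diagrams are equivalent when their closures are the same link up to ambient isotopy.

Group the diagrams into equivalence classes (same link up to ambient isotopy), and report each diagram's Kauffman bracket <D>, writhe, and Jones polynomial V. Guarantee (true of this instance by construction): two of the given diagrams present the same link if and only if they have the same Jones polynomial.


grouping into links: {D1} | {D2} | {D3}
V(D1) = q^-2 + 2 + q^2  (w 0, c 12, <D> = A^-8 + 2 + A^8)
D2 (bracket A^-8 + 2 + A^8; 14 crossings at w = -4): V = q^-5 + 2q^-3 + q^-1
D3 (bracket A^-14 + 2A^-6 + A^2; 12 crossings at w = +2): V = q + 2q^3 + q^5
why: V(q) takes 3 values over 3 diagrams, fixing the grouping


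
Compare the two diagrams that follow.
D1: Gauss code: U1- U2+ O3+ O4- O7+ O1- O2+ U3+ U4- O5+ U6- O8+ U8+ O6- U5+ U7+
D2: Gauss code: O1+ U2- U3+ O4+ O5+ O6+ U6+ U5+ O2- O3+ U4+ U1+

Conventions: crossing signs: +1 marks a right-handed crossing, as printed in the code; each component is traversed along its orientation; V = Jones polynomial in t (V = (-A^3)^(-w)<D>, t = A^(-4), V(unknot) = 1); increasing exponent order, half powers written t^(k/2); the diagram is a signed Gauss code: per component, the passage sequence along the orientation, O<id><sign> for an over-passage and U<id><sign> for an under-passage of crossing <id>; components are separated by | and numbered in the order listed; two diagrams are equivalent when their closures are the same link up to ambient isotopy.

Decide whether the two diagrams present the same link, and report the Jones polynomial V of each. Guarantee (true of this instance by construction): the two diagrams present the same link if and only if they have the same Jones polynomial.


equivalent: yes
V(D1) = 1  (w +2, c 8, <D> = A^6)
V(D2) = 1  (w +4, c 6, <D> = A^12)
why: Reidemeister moves carry D1 (8 crossings) to D2 (6)


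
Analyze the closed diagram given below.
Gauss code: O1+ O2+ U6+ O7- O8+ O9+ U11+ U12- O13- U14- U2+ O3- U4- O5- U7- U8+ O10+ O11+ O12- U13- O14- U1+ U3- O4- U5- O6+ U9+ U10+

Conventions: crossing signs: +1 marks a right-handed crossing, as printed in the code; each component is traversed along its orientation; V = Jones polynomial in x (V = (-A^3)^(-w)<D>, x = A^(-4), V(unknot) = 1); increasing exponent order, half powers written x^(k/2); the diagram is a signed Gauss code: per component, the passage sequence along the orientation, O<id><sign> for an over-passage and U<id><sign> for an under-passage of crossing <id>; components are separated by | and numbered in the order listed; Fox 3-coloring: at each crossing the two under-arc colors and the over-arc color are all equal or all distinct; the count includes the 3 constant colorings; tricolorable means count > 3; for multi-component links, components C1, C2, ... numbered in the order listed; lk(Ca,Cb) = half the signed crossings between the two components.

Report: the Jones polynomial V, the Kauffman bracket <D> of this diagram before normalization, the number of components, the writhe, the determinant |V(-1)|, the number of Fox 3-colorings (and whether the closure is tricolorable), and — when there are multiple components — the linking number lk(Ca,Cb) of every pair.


V = -x^-4 + x^-3 - x^-2 + 2x^-1 - 1 + 2x - x^2 + x^3 - x^4
<D> = -A^-16 + A^-12 - A^-8 + 2A^-4 - 1 + 2A^4 - A^8 + A^12 - A^16 (w = 0)
1 component over 14 crossings, w = 0
3 Fox colorings among 3^14, |V(-1)| = 11: not tricolorable
why: det 11 = |V(-1)|; not divisible by 3, so not tricolorable


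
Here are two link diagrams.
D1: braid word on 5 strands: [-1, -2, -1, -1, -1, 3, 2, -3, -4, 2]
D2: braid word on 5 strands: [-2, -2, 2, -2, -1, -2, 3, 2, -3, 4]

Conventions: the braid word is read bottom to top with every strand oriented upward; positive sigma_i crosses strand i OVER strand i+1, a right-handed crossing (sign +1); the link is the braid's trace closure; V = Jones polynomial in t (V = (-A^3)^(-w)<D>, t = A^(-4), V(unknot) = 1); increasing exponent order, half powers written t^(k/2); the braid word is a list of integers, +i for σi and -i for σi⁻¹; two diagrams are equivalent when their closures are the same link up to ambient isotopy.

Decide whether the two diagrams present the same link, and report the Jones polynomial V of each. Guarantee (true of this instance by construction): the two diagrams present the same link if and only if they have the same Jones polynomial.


equivalent: yes
V(D1) = -t^-4 + t^-3 + t^-1  (w -4, c 10, <D> = A^-8 + 1 - A^4)
V(D2) = -t^-4 + t^-3 + t^-1  (w -2, c 10, <D> = A^-2 + A^6 - A^10)
why: all 2 diagrams share one V(t), hence one class


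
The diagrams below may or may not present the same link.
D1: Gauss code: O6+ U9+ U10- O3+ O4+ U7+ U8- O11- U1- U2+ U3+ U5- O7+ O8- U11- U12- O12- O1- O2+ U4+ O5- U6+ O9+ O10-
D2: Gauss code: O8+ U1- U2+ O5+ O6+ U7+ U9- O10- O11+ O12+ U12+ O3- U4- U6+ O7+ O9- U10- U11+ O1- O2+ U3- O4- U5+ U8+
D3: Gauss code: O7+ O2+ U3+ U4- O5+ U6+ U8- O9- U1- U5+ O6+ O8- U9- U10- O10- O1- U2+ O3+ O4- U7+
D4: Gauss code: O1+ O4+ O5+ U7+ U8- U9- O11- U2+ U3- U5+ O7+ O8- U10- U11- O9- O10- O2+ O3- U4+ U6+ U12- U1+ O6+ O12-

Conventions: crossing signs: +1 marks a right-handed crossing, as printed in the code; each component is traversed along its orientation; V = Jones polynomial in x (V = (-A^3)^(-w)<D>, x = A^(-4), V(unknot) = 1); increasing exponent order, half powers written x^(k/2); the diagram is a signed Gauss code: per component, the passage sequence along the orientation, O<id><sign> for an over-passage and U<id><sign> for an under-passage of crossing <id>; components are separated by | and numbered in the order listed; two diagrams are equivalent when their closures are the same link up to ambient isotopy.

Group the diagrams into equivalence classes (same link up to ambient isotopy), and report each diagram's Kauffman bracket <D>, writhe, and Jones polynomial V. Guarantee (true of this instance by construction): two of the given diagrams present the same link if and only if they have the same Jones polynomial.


grouping into links: {D1, D2, D3, D4}
V(D1) = 1  (w 0, c 12, <D> = 1)
V(D2) = 1  (w +2, c 12, <D> = A^6)
V(D3) = 1  (w 0, c 10, <D> = 1)
V(D4) = 1  (w 0, c 12, <D> = 1)
why: all 4 diagrams share one V(x), hence one class
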